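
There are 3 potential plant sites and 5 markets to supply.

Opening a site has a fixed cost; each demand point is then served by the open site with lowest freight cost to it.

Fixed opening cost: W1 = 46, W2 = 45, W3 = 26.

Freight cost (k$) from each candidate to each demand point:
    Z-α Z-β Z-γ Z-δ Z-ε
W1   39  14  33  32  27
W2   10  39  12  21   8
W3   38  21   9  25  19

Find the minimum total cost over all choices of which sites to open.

Open {W2}: assign each demand point to its cheapest open site.
  Z-α→W2 10, Z-β→W2 39, Z-γ→W2 12, Z-δ→W2 21, Z-ε→W2 8
  freight cost 90, fixed 45 → total 135.
Compare {W3}: freight cost 112 + fixed 26 = 138.
Compare {W2, W3}: freight cost 69 + fixed 71 = 140.
Compare {W1, W2}: freight cost 65 + fixed 91 = 156.
All other subsets cost ≥ 138. Minimum total cost: 135.

135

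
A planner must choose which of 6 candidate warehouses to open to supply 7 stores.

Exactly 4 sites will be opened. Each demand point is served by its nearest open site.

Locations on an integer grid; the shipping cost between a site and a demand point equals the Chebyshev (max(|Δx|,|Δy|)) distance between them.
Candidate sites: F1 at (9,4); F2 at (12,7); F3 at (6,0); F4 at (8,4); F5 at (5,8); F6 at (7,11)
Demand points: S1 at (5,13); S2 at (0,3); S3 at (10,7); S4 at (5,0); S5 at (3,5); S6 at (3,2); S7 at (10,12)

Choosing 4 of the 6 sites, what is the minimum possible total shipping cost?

Open {F2, F3, F5, F6}.
  S1→F6 2, S2→F5 5, S3→F2 2, S4→F3 1, S5→F5 3, S6→F3 3, S7→F6 3  ⇒ total 19.
Compare {F1, F3, F5, F6}: total 20.
Compare {F3, F4, F5, F6}: total 20.
No size-4 selection does better; minimum is 19.

19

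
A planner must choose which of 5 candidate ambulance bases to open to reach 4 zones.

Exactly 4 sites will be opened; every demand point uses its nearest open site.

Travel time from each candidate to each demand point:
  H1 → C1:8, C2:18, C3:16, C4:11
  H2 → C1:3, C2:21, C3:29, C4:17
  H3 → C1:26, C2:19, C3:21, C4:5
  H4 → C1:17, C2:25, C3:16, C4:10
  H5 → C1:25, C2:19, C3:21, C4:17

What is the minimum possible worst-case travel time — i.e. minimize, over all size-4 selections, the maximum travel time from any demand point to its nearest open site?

18

Open {H1, H2, H3, H4}.
  Farthest demand point is C2 at travel time 18 (to H1); all others are ≤ 18.
With {H1, H2, H3, H5} the worst case is 18.
With {H1, H2, H4, H5} the worst case is 18.
No size-4 selection achieves below 18.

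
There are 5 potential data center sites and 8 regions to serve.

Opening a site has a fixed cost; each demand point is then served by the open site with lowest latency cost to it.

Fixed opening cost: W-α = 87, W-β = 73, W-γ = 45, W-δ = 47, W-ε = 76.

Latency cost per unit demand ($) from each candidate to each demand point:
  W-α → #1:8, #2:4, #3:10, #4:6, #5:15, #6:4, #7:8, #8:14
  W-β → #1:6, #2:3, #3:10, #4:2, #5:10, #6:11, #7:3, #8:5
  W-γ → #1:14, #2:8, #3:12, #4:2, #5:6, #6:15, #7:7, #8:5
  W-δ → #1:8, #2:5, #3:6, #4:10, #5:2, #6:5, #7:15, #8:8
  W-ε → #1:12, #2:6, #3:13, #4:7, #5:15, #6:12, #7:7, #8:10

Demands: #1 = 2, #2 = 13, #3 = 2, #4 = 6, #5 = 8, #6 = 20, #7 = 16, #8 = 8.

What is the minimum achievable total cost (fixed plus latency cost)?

Open {W-β, W-δ}: assign each demand point to its cheapest open site.
  #1→W-β 2×6=12, #2→W-β 13×3=39, #3→W-δ 2×6=12, #4→W-β 6×2=12, #5→W-δ 8×2=16, #6→W-δ 20×5=100, #7→W-β 16×3=48, #8→W-β 8×5=40
  latency cost 279, fixed 120 → total 399.
Compare {W-β, W-γ, W-δ}: latency cost 279 + fixed 165 = 444.
Compare {W-γ, W-δ}: latency cost 373 + fixed 92 = 465.
Compare {W-α, W-β, W-δ}: latency cost 259 + fixed 207 = 466.
All other subsets cost ≥ 444. Minimum total cost: 399.

399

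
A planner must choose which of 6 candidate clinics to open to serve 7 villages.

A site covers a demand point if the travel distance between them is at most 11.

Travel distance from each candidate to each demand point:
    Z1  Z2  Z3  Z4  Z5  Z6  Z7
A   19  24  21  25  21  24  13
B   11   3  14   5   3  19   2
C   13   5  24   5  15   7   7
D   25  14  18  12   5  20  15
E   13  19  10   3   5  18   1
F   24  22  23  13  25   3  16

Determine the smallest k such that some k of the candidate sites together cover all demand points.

Coverage sets (demand points within 11 of each site):
  A: {}
  B: {Z1, Z2, Z4, Z5, Z7}
  C: {Z2, Z4, Z6, Z7}
  D: {Z5}
  E: {Z3, Z4, Z5, Z7}
  F: {Z6}
No 2 sites suffice: every size-2 union leaves at least one demand point uncovered.
But {B, C, E} covers everything, so the minimum is 3.

3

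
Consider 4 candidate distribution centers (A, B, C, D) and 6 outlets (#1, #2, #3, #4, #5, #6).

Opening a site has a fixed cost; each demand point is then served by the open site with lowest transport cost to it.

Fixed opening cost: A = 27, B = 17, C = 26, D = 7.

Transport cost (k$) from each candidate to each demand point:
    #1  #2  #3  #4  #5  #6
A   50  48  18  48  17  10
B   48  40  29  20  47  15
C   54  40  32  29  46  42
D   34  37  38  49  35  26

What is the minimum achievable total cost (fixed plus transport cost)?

Open {A, B, D}: assign each demand point to its cheapest open site.
  #1→D 34, #2→D 37, #3→A 18, #4→B 20, #5→A 17, #6→A 10
  transport cost 136, fixed 51 → total 187.
Compare {B, D}: transport cost 170 + fixed 24 = 194.
Compare {A, B}: transport cost 153 + fixed 44 = 197.
Compare {A, D}: transport cost 164 + fixed 34 = 198.
All other subsets cost ≥ 194. Minimum total cost: 187.

187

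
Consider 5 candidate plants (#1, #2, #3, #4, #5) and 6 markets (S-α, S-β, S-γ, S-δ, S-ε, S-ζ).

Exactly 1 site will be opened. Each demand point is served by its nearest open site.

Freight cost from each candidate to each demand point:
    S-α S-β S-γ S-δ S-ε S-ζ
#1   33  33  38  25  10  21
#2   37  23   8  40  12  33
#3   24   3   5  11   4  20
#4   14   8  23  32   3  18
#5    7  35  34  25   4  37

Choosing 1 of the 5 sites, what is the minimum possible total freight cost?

67

Open {#3}.
  S-α→#3 24, S-β→#3 3, S-γ→#3 5, S-δ→#3 11, S-ε→#3 4, S-ζ→#3 20  ⇒ total 67.
Compare {#4}: total 98.
Compare {#5}: total 142.
No size-1 selection does better; minimum is 67.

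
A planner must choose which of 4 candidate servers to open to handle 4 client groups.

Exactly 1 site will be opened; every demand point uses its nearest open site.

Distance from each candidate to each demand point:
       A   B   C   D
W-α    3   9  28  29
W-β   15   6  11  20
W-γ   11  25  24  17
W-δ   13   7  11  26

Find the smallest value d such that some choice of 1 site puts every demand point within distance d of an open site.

20

Open {W-β}.
  Farthest demand point is D at distance 20 (to W-β); all others are ≤ 20.
With {W-γ} the worst case is 25.
With {W-δ} the worst case is 26.
No size-1 selection achieves below 20.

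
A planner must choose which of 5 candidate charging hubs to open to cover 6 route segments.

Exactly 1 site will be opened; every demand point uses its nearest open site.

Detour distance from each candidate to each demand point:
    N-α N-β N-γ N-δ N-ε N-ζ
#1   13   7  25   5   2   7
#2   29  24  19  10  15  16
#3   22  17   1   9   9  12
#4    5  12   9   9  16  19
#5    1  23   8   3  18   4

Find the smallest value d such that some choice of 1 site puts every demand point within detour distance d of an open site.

Open {#4}.
  Farthest demand point is N-ζ at detour distance 19 (to #4); all others are ≤ 19.
With {#3} the worst case is 22.
With {#5} the worst case is 23.
No size-1 selection achieves below 19.

19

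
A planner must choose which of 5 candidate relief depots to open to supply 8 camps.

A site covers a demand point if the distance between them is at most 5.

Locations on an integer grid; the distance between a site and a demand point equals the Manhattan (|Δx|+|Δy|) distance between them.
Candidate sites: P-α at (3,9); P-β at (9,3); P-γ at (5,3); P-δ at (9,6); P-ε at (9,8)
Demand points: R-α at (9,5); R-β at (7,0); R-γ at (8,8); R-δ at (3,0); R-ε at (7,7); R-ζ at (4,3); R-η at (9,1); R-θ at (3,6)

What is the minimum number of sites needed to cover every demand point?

Coverage sets (demand points within 5 of each site):
  P-α: {R-θ}
  P-β: {R-α, R-β, R-ζ, R-η}
  P-γ: {R-β, R-δ, R-ζ, R-θ}
  P-δ: {R-α, R-γ, R-ε, R-η}
  P-ε: {R-α, R-γ, R-ε}
No single site covers all 8 demand points.
But {P-γ, P-δ} covers everything, so the minimum is 2.

2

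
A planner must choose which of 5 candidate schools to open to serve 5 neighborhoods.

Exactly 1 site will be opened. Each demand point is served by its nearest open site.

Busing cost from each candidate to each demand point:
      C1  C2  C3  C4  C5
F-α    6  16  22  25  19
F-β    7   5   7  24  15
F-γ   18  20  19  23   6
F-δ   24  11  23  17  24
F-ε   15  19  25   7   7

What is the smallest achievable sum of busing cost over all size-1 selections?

58

Open {F-β}.
  C1→F-β 7, C2→F-β 5, C3→F-β 7, C4→F-β 24, C5→F-β 15  ⇒ total 58.
Compare {F-ε}: total 73.
Compare {F-γ}: total 86.
No size-1 selection does better; minimum is 58.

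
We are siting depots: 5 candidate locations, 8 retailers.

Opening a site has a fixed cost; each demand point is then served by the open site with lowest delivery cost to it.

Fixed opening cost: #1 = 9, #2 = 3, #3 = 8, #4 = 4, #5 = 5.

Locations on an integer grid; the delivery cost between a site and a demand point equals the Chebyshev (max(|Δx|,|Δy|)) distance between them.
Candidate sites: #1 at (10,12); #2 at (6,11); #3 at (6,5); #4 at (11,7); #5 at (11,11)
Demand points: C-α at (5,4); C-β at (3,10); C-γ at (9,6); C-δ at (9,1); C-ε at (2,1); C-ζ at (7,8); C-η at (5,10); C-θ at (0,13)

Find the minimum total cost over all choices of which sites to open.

Open {#2, #3}: assign each demand point to its cheapest open site.
  C-α→#3 1, C-β→#2 3, C-γ→#3 3, C-δ→#3 4, C-ε→#3 4, C-ζ→#2 3, C-η→#2 1, C-θ→#2 6
  delivery cost 25, fixed 11 → total 36.
Compare {#2, #3, #4}: delivery cost 24 + fixed 15 = 39.
Compare {#3}: delivery cost 33 + fixed 8 = 41.
Compare {#2, #3, #5}: delivery cost 25 + fixed 16 = 41.
All other subsets cost ≥ 39. Minimum total cost: 36.

36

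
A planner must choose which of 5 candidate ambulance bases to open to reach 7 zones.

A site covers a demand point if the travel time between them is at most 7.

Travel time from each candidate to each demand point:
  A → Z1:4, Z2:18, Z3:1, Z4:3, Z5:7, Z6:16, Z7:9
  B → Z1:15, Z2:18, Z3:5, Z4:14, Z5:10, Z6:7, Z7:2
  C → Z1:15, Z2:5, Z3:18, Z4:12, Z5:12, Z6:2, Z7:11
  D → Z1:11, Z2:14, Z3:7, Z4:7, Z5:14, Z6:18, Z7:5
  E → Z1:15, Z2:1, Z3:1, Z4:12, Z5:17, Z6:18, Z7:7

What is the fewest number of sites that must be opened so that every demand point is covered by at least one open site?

Coverage sets (demand points within 7 of each site):
  A: {Z1, Z3, Z4, Z5}
  B: {Z3, Z6, Z7}
  C: {Z2, Z6}
  D: {Z3, Z4, Z7}
  E: {Z2, Z3, Z7}
No 2 sites suffice: every size-2 union leaves at least one demand point uncovered.
But {A, B, C} covers everything, so the minimum is 3.

3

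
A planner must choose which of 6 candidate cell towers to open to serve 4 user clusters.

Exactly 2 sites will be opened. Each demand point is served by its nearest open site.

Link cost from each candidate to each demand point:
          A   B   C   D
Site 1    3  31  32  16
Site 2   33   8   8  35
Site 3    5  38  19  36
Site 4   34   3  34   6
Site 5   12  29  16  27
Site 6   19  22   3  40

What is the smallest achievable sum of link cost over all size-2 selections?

Open {Site 4, Site 6}.
  A→Site 6 19, B→Site 4 3, C→Site 6 3, D→Site 4 6  ⇒ total 31.
Compare {Site 3, Site 4}: total 33.
Compare {Site 1, Site 2}: total 35.
No size-2 selection does better; minimum is 31.

31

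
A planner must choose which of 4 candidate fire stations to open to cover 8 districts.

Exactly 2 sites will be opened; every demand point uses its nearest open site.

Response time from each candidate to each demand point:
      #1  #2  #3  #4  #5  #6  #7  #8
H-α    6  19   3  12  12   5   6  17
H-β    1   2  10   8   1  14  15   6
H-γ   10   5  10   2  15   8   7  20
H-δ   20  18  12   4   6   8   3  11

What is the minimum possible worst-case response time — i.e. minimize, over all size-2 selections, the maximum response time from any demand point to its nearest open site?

Open {H-α, H-β}.
  Farthest demand point is #4 at response time 8 (to H-β); all others are ≤ 8.
With {H-β, H-γ} the worst case is 10.
With {H-β, H-δ} the worst case is 10.
No size-2 selection achieves below 8.

8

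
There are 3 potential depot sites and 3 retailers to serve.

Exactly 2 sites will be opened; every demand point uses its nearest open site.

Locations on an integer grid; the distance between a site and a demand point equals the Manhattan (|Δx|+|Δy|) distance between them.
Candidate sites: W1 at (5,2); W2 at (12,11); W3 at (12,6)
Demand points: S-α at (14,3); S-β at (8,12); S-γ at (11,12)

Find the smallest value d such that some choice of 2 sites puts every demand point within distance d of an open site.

Open {W2, W3}.
  Farthest demand point is S-α at distance 5 (to W3); all others are ≤ 5.
With {W1, W2} the worst case is 10.
With {W1, W3} the worst case is 10.
No size-2 selection achieves below 5.

5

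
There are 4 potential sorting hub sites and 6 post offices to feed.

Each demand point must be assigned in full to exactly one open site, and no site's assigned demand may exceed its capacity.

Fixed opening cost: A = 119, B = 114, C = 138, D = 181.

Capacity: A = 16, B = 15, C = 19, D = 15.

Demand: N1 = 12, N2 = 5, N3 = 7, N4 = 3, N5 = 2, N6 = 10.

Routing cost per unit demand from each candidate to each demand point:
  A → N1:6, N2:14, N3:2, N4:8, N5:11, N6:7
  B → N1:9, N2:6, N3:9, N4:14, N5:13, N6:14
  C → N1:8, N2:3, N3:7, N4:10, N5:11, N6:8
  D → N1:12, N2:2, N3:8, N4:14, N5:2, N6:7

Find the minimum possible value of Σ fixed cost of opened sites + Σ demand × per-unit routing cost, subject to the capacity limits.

634

Open {A, B, C}; cheapest assignment that respects the capacities:
  A (cap 16, load 12): N3, N4, N5 — cost 7×2 + 3×8 + 2×11 = 60
  B (cap 15, load 12): N1 — cost 12×9 = 108
  C (cap 19, load 15): N2, N6 — cost 5×3 + 10×8 = 95
  Shipping 263, fixed 371 → total 634.
  Any other capacity-feasible assignment to {A, B, C} ships for at least 263.
Compare {A, C, D}: its best feasible assignment gives total 661.
Compare {A, B, D}: its best feasible assignment gives total 662.
Every other set of open sites that can feasibly serve all demand totals ≥ 661 even under its best assignment. Minimum: 634.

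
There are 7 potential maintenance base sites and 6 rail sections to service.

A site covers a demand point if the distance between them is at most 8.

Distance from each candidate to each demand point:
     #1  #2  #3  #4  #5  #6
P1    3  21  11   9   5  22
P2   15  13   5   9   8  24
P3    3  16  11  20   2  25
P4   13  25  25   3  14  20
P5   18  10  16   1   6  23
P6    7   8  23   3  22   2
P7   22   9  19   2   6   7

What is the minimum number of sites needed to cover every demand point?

Coverage sets (demand points within 8 of each site):
  P1: {#1, #5}
  P2: {#3, #5}
  P3: {#1, #5}
  P4: {#4}
  P5: {#4, #5}
  P6: {#1, #2, #4, #6}
  P7: {#4, #5, #6}
No single site covers all 6 demand points.
But {P2, P6} covers everything, so the minimum is 2.

2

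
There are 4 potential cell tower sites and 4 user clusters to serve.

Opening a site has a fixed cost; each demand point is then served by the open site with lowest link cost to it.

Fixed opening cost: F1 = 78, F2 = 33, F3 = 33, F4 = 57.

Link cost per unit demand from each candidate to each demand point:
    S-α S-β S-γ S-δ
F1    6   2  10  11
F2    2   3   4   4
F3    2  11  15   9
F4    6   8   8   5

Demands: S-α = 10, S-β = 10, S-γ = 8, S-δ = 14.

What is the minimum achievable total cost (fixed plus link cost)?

Open {F2}: assign each demand point to its cheapest open site.
  S-α→F2 10×2=20, S-β→F2 10×3=30, S-γ→F2 8×4=32, S-δ→F2 14×4=56
  link cost 138, fixed 33 → total 171.
Compare {F2, F3}: link cost 138 + fixed 66 = 204.
Compare {F2, F4}: link cost 138 + fixed 90 = 228.
Compare {F1, F2}: link cost 128 + fixed 111 = 239.
All other subsets cost ≥ 204. Minimum total cost: 171.

171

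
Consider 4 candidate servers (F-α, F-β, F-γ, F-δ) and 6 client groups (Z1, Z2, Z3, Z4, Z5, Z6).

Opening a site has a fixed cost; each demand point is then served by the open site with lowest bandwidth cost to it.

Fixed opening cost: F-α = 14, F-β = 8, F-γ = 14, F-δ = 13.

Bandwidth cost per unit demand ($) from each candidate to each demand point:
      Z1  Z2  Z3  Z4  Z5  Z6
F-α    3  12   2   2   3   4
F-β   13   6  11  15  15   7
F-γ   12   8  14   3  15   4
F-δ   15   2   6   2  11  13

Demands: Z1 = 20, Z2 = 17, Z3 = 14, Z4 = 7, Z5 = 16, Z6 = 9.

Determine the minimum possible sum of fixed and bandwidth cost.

Open {F-α, F-δ}: assign each demand point to its cheapest open site.
  Z1→F-α 20×3=60, Z2→F-δ 17×2=34, Z3→F-α 14×2=28, Z4→F-α 7×2=14, Z5→F-α 16×3=48, Z6→F-α 9×4=36
  bandwidth cost 220, fixed 27 → total 247.
Compare {F-α, F-β, F-δ}: bandwidth cost 220 + fixed 35 = 255.
Compare {F-α, F-γ, F-δ}: bandwidth cost 220 + fixed 41 = 261.
Compare {F-α, F-β, F-γ, F-δ}: bandwidth cost 220 + fixed 49 = 269.
All other subsets cost ≥ 255. Minimum total cost: 247.

247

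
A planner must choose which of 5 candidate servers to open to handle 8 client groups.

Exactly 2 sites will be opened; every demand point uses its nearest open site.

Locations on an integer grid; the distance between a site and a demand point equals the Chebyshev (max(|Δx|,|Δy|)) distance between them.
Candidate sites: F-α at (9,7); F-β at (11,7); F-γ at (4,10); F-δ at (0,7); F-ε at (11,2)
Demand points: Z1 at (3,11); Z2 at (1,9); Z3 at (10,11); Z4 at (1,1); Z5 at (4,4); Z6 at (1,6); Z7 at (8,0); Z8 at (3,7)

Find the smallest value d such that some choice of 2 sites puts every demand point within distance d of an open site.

Open {F-α, F-δ}.
  Farthest demand point is Z7 at distance 7 (to F-α); all others are ≤ 7.
With {F-β, F-δ} the worst case is 7.
With {F-α, F-β} the worst case is 8.
No size-2 selection achieves below 7.

7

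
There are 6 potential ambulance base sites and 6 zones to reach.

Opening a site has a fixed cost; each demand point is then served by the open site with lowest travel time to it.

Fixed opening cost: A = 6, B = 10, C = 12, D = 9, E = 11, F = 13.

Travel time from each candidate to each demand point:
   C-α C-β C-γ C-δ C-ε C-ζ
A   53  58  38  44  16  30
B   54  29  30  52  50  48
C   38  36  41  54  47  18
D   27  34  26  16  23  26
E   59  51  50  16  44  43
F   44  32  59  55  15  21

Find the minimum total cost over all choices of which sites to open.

Open {D, F}: assign each demand point to its cheapest open site.
  C-α→D 27, C-β→F 32, C-γ→D 26, C-δ→D 16, C-ε→F 15, C-ζ→F 21
  travel time 137, fixed 22 → total 159.
Compare {A, D}: travel time 145 + fixed 15 = 160.
Compare {D}: travel time 152 + fixed 9 = 161.
Compare {A, C, D}: travel time 137 + fixed 27 = 164.
All other subsets cost ≥ 160. Minimum total cost: 159.

159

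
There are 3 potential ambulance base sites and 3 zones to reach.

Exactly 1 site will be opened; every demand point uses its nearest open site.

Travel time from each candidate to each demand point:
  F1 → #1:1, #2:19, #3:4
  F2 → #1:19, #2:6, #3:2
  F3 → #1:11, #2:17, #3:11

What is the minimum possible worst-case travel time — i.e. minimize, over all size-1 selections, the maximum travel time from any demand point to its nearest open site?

Open {F3}.
  Farthest demand point is #2 at travel time 17 (to F3); all others are ≤ 17.
With {F1} the worst case is 19.
With {F2} the worst case is 19.
No size-1 selection achieves below 17.

17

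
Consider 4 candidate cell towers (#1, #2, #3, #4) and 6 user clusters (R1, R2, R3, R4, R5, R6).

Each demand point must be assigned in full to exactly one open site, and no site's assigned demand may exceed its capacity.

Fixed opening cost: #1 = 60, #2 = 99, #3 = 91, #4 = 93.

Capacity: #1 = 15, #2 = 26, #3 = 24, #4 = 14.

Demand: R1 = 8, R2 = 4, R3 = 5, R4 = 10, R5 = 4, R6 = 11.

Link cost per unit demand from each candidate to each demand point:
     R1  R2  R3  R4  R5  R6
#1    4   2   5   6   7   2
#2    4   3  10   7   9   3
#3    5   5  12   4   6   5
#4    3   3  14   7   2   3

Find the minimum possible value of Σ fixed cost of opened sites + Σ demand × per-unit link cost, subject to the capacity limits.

389

Open {#2, #3}; cheapest assignment that respects the capacities:
  #2 (cap 26, load 24): R1, R3, R6 — cost 8×4 + 5×10 + 11×3 = 115
  #3 (cap 24, load 18): R2, R4, R5 — cost 4×5 + 10×4 + 4×6 = 84
  Shipping 199, fixed 190 → total 389.
  Any other capacity-feasible assignment to {#2, #3} ships for at least 199.
Compare {#1, #3, #4}: its best feasible assignment gives total 404.
Compare {#1, #2, #3}: its best feasible assignment gives total 412.
Every other set of open sites that can feasibly serve all demand totals ≥ 404 even under its best assignment. Minimum: 389.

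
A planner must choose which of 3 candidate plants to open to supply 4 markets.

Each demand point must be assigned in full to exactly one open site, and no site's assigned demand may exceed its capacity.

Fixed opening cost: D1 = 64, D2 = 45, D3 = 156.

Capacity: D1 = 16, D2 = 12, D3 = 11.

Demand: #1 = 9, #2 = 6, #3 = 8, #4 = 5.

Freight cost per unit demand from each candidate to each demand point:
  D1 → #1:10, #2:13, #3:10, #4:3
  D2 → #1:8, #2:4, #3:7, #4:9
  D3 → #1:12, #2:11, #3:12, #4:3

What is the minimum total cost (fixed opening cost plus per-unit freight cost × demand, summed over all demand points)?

Open {D1, D2, D3}; cheapest assignment that respects the capacities:
  D1 (cap 16, load 14): #1, #4 — cost 9×10 + 5×3 = 105
  D2 (cap 12, load 6): #2 — cost 6×4 = 24
  D3 (cap 11, load 8): #3 — cost 8×12 = 96
  Shipping 225, fixed 265 → total 490.
  Any other capacity-feasible assignment to {D1, D2, D3} ships for at least 225.
Total demand is 28; every other set of sites either has combined capacity below 28 or cannot fit the demands without splitting one across sites, so {D1, D2, D3} is the only feasible choice of open sites. Minimum: 490.

490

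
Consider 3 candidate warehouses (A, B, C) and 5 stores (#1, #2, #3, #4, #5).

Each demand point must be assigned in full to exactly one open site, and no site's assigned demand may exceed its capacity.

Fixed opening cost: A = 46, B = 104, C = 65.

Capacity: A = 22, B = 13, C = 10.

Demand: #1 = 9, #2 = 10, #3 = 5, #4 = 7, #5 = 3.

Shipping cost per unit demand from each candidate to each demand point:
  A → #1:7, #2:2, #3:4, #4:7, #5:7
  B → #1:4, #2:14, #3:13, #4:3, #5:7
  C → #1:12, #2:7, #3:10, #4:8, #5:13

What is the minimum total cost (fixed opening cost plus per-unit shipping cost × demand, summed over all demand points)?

Open {A, B}; cheapest assignment that respects the capacities:
  A (cap 22, load 22): #2, #3, #4 — cost 10×2 + 5×4 + 7×7 = 89
  B (cap 13, load 12): #1, #5 — cost 9×4 + 3×7 = 57
  Shipping 146, fixed 150 → total 296.
  Any other capacity-feasible assignment to {A, B} ships for at least 146.
Compare {A, B, C}: its best feasible assignment gives total 361.
Every other set of open sites that can feasibly serve all demand totals ≥ 361 even under its best assignment. Minimum: 296.

296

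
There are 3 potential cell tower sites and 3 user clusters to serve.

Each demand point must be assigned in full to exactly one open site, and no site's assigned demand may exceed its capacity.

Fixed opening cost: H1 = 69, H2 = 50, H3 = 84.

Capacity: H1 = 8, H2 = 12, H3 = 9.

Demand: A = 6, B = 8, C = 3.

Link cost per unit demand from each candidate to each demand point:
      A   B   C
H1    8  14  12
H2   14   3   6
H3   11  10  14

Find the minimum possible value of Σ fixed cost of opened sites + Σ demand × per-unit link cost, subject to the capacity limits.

Open {H1, H2}; cheapest assignment that respects the capacities:
  H1 (cap 8, load 6): A — cost 6×8 = 48
  H2 (cap 12, load 11): B, C — cost 8×3 + 3×6 = 42
  Shipping 90, fixed 119 → total 209.
  Any other capacity-feasible assignment to {H1, H2} ships for at least 90.
Compare {H2, H3}: its best feasible assignment gives total 242.
Compare {H1, H2, H3}: its best feasible assignment gives total 293.
Every other set of open sites that can feasibly serve all demand totals ≥ 242 even under its best assignment. Minimum: 209.

209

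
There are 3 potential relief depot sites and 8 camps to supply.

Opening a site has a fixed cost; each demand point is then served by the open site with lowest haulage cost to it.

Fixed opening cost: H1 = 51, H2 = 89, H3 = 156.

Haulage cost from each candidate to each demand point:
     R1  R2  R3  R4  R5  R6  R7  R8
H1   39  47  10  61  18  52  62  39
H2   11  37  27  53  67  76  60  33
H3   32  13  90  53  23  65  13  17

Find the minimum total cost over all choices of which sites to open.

379

Open {H1}: assign each demand point to its cheapest open site.
  R1→H1 39, R2→H1 47, R3→H1 10, R4→H1 61, R5→H1 18, R6→H1 52, R7→H1 62, R8→H1 39
  haulage cost 328, fixed 51 → total 379.
Compare {H1, H2}: haulage cost 274 + fixed 140 = 414.
Compare {H1, H3}: haulage cost 208 + fixed 207 = 415.
Compare {H2}: haulage cost 364 + fixed 89 = 453.
All other subsets cost ≥ 414. Minimum total cost: 379.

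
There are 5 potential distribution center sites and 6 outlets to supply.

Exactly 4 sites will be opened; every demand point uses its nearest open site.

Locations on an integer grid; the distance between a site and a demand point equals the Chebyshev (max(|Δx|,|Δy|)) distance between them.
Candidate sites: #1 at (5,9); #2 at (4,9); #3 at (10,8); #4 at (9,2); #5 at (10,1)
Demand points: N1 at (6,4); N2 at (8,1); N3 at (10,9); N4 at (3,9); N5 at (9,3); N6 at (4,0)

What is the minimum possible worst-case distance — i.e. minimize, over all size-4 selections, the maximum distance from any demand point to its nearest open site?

5

Open {#1, #2, #3, #4}.
  Farthest demand point is N6 at distance 5 (to #4); all others are ≤ 5.
With {#1, #2, #4, #5} the worst case is 5.
With {#1, #3, #4, #5} the worst case is 5.
No size-4 selection achieves below 5.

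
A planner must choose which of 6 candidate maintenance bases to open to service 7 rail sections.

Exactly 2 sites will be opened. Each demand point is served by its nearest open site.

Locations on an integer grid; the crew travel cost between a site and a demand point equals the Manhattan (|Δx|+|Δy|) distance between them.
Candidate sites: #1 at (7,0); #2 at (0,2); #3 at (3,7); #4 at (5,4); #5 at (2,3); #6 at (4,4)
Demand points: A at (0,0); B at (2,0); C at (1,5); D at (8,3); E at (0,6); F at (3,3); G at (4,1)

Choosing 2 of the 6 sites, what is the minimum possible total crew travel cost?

23

Open {#2, #5}.
  A→#2 2, B→#5 3, C→#5 3, D→#5 6, E→#2 4, F→#5 1, G→#5 4  ⇒ total 23.
Compare {#2, #6}: total 24.
Compare {#1, #5}: total 25.
No size-2 selection does better; minimum is 23.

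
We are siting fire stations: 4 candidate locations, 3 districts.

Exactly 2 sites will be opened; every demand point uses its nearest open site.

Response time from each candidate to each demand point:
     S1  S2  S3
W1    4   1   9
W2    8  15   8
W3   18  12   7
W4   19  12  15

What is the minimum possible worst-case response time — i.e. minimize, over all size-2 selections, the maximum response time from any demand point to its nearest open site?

7

Open {W1, W3}.
  Farthest demand point is S3 at response time 7 (to W3); all others are ≤ 7.
With {W1, W2} the worst case is 8.
With {W1, W4} the worst case is 9.
No size-2 selection achieves below 7.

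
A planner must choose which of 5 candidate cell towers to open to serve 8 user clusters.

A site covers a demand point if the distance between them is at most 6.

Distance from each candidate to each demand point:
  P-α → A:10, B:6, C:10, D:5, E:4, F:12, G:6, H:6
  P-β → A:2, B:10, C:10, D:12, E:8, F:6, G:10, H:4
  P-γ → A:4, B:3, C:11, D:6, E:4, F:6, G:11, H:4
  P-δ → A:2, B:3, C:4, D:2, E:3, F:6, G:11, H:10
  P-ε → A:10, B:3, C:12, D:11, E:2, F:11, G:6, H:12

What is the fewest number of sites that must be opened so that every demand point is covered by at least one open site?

Coverage sets (demand points within 6 of each site):
  P-α: {B, D, E, G, H}
  P-β: {A, F, H}
  P-γ: {A, B, D, E, F, H}
  P-δ: {A, B, C, D, E, F}
  P-ε: {B, E, G}
No single site covers all 8 demand points.
But {P-α, P-δ} covers everything, so the minimum is 2.

2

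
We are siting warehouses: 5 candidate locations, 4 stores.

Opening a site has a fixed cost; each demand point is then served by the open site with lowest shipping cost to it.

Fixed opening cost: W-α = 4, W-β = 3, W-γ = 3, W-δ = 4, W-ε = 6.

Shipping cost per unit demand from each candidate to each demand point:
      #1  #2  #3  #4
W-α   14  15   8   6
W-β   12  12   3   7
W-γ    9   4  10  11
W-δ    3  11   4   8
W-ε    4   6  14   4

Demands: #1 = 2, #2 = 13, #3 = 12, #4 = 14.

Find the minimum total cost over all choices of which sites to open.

Open {W-β, W-γ, W-ε}: assign each demand point to its cheapest open site.
  #1→W-ε 2×4=8, #2→W-γ 13×4=52, #3→W-β 12×3=36, #4→W-ε 14×4=56
  shipping cost 152, fixed 12 → total 164.
Compare {W-β, W-γ, W-δ, W-ε}: shipping cost 150 + fixed 16 = 166.
Compare {W-α, W-β, W-γ, W-ε}: shipping cost 152 + fixed 16 = 168.
Compare {W-α, W-β, W-γ, W-δ, W-ε}: shipping cost 150 + fixed 20 = 170.
All other subsets cost ≥ 166. Minimum total cost: 164.

164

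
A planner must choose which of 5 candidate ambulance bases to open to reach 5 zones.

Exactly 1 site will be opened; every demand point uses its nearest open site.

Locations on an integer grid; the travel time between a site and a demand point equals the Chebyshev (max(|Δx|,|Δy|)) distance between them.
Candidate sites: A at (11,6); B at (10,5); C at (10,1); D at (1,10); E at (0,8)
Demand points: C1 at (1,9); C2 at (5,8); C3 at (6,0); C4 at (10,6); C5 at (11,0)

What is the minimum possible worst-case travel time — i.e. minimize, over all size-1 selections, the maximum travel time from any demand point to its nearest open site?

Open {B}.
  Farthest demand point is C1 at travel time 9 (to B); all others are ≤ 9.
With {C} the worst case is 9.
With {A} the worst case is 10.
No size-1 selection achieves below 9.

9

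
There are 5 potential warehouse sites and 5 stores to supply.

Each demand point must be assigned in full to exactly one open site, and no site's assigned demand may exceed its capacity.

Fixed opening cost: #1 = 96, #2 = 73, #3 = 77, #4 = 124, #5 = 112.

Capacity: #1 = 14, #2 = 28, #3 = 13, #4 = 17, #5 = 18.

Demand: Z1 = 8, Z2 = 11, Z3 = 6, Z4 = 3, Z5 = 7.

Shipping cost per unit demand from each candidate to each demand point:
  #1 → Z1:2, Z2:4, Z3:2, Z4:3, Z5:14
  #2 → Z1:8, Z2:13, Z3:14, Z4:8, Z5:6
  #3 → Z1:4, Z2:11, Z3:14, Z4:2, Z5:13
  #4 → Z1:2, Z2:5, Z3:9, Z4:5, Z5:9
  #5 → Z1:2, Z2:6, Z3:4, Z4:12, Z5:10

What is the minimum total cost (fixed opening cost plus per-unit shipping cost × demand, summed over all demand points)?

Open {#2, #5}; cheapest assignment that respects the capacities:
  #2 (cap 28, load 18): Z1, Z4, Z5 — cost 8×8 + 3×8 + 7×6 = 130
  #5 (cap 18, load 17): Z2, Z3 — cost 11×6 + 6×4 = 90
  Shipping 220, fixed 185 → total 405.
  Any other capacity-feasible assignment to {#2, #5} ships for at least 220.
Compare {#1, #2}: its best feasible assignment gives total 406.
Compare {#1, #2, #5}: its best feasible assignment gives total 416.
Every other set of open sites that can feasibly serve all demand totals ≥ 406 even under its best assignment. Minimum: 405.

405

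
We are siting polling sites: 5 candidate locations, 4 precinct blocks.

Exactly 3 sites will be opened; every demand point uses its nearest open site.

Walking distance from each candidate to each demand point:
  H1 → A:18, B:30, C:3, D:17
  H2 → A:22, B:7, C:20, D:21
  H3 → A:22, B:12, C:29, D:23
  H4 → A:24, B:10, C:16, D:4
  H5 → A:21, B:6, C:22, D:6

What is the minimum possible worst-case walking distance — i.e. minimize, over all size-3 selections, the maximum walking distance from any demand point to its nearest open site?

18

Open {H1, H2, H3}.
  Farthest demand point is A at walking distance 18 (to H1); all others are ≤ 18.
With {H1, H2, H4} the worst case is 18.
With {H1, H2, H5} the worst case is 18.
No size-3 selection achieves below 18.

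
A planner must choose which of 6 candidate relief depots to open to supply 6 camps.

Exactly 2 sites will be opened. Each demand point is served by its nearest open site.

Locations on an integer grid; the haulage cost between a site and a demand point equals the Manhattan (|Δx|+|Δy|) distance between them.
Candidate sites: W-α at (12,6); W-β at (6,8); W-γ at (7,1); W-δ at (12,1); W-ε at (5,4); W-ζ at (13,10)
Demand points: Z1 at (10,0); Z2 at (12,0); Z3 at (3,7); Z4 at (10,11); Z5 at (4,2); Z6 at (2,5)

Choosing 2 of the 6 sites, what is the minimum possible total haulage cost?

Open {W-δ, W-ε}.
  Z1→W-δ 3, Z2→W-δ 1, Z3→W-ε 5, Z4→W-δ 12, Z5→W-ε 3, Z6→W-ε 4  ⇒ total 28.
Compare {W-β, W-δ}: total 30.
Compare {W-β, W-γ}: total 32.
No size-2 selection does better; minimum is 28.

28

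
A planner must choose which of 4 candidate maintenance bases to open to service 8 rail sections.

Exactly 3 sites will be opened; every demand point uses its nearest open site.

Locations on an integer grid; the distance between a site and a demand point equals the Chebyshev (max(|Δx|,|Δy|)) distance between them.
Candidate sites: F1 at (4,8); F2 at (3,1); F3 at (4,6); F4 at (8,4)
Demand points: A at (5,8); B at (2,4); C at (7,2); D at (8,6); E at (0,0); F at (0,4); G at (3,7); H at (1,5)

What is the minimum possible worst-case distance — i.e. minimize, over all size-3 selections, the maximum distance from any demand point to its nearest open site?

Open {F1, F2, F4}.
  Farthest demand point is B at distance 3 (to F2); all others are ≤ 3.
With {F2, F3, F4} the worst case is 3.
With {F1, F2, F3} the worst case is 4.
No size-3 selection achieves below 3.

3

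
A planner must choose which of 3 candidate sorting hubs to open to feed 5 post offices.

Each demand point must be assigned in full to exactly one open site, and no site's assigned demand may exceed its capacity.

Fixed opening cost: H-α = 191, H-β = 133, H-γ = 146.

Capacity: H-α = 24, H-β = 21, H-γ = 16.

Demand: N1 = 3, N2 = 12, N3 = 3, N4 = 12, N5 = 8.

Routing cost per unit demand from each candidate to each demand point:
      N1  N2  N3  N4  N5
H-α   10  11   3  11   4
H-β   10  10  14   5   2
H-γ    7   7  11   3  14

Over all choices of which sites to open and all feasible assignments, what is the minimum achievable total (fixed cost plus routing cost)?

567

Open {H-α, H-γ}; cheapest assignment that respects the capacities:
  H-α (cap 24, load 23): N2, N3, N5 — cost 12×11 + 3×3 + 8×4 = 173
  H-γ (cap 16, load 15): N1, N4 — cost 3×7 + 12×3 = 57
  Shipping 230, fixed 337 → total 567.
  Any other capacity-feasible assignment to {H-α, H-γ} ships for at least 230.
Compare {H-α, H-β}: its best feasible assignment gives total 571.
Compare {H-α, H-β, H-γ}: its best feasible assignment gives total 660.
Every other set of open sites that can feasibly serve all demand totals ≥ 571 even under its best assignment. Minimum: 567.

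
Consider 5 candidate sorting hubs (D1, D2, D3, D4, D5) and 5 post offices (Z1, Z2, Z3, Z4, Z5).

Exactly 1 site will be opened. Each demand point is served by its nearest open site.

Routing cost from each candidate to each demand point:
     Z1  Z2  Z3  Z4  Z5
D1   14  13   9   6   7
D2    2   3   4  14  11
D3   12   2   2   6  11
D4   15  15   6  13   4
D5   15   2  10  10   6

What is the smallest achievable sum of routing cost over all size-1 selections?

33

Open {D3}.
  Z1→D3 12, Z2→D3 2, Z3→D3 2, Z4→D3 6, Z5→D3 11  ⇒ total 33.
Compare {D2}: total 34.
Compare {D5}: total 43.
No size-1 selection does better; minimum is 33.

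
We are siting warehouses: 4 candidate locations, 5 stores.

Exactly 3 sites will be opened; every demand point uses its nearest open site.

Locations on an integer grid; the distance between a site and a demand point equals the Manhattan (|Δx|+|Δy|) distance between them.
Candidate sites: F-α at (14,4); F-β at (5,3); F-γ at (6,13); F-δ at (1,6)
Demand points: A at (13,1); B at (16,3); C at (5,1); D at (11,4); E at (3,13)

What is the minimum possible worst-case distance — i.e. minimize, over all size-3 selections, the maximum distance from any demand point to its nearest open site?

4

Open {F-α, F-β, F-γ}.
  Farthest demand point is A at distance 4 (to F-α); all others are ≤ 4.
With {F-α, F-β, F-δ} the worst case is 9.
With {F-α, F-γ, F-δ} the worst case is 9.
No size-3 selection achieves below 4.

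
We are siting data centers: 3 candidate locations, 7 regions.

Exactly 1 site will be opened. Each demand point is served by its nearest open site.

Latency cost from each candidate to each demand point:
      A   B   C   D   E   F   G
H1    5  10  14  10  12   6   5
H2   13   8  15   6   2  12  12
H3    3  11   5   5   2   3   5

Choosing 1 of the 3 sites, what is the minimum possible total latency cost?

34

Open {H3}.
  A→H3 3, B→H3 11, C→H3 5, D→H3 5, E→H3 2, F→H3 3, G→H3 5  ⇒ total 34.
Compare {H1}: total 62.
Compare {H2}: total 68.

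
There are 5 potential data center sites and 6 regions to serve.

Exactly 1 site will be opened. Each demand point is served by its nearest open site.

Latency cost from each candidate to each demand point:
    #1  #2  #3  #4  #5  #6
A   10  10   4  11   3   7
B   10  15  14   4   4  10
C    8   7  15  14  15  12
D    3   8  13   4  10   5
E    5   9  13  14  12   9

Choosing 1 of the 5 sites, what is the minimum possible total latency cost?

43

Open {D}.
  #1→D 3, #2→D 8, #3→D 13, #4→D 4, #5→D 10, #6→D 5  ⇒ total 43.
Compare {A}: total 45.
Compare {B}: total 57.
No size-1 selection does better; minimum is 43.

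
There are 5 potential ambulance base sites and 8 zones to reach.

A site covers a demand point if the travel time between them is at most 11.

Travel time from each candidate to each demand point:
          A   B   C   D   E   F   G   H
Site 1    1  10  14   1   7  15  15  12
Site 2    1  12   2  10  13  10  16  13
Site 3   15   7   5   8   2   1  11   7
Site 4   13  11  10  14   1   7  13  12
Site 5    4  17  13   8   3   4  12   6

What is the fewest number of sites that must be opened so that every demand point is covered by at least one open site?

Coverage sets (demand points within 11 of each site):
  Site 1: {A, B, D, E}
  Site 2: {A, C, D, F}
  Site 3: {B, C, D, E, F, G, H}
  Site 4: {B, C, E, F}
  Site 5: {A, D, E, F, H}
No single site covers all 8 demand points.
But {Site 1, Site 3} covers everything, so the minimum is 2.

2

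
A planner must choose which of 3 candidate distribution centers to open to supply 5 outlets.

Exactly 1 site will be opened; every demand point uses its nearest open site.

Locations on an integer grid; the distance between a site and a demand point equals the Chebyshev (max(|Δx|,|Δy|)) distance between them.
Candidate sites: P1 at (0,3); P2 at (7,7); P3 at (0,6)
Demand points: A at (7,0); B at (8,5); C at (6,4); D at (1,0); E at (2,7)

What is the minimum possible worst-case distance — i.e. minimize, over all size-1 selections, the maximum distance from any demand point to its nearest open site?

Open {P2}.
  Farthest demand point is A at distance 7 (to P2); all others are ≤ 7.
With {P1} the worst case is 8.
With {P3} the worst case is 8.
No size-1 selection achieves below 7.

7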